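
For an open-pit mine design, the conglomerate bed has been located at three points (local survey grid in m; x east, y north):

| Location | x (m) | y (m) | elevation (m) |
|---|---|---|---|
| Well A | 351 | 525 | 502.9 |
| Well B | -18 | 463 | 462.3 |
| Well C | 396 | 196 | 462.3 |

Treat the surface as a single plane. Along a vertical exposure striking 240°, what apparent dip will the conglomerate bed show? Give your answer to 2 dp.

Let the plane be z = a·x + b·y + c.
Well B−Well A: −369a − 62b = −40.6;  Well C−Well A: 45a − 329b = −40.6.
Solving gives a = 0.08729, b = 0.13534.
Unit vector along 240° is (sin 240°, cos 240°) = (-0.8660, -0.5000).
Slope in that direction = a·(-0.8660) + b·(-0.5000) = −0.14326.
Apparent dip = arctan|0.14326| = 8.15° (true dip is 9.1°, so apparent ≤ true as expected).

8.15°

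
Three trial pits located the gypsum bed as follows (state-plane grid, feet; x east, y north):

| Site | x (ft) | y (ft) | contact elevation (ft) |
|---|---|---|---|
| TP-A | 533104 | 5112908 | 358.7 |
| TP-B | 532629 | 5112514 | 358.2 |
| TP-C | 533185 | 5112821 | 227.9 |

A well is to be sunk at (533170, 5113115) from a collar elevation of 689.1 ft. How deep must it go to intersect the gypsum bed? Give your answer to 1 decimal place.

Two edge vectors: TP-A→TP-B = (-475, -394, -0.5), TP-A→TP-C = (81, -87, -130.8).
Normal n = (TP-A→TP-B) × (TP-A→TP-C) = (51491.7, -62170.5, 73239).
So ∂z/∂x = −n_x/n_z = −0.703063941 and ∂z/∂y = −n_y/n_z = 0.848871503.
Intercept c from TP-A: 358.7 + 374806.20 − 4340201.90 = −3965037.00.
At (533170, 5113115): z_contact = −374852.60 + 4340377.61 − 3965037.00 = 488.01 ft.
Depth below ground = 689.1 − 488.01 = 201.1 ft.

201.1 ft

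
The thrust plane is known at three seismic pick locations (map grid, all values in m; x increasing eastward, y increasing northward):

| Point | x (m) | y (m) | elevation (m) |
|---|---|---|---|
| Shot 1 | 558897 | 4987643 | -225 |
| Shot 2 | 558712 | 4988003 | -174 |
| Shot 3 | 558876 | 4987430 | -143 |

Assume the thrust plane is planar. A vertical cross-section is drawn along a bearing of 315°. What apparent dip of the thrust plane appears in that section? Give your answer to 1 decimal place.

21.6°

Two edge vectors: Shot 1→Shot 2 = (-185, 360, 51), Shot 1→Shot 3 = (-21, -213, 82).
Normal n = (Shot 1→Shot 2) × (Shot 1→Shot 3) = (40383, 14099, 46965).
So ∂z/∂x = −n_x/n_z = −0.85985 and ∂z/∂y = −n_y/n_z = −0.30020.
Unit vector along 315° is (sin 315°, cos 315°) = (-0.7071, 0.7071).
Slope in that direction = a·(-0.7071) + b·(0.7071) = 0.39573.
Apparent dip = arctan|0.39573| = 21.6° (true dip is 42.3°, so apparent ≤ true as expected).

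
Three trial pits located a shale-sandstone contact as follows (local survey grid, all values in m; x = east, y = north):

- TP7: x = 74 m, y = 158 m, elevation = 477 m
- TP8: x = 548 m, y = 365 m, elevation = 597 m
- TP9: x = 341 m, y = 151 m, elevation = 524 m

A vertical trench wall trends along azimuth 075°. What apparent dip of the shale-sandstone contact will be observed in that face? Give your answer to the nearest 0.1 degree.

12.3°

Let the plane be z = a·x + b·y + c.
TP8−TP7: 474a + 207b = 120;  TP9−TP7: 267a − 7b = 47.
Solving gives a = 0.18040, b = 0.16662.
Unit vector along 075° is (sin 75°, cos 75°) = (0.9659, 0.2588).
Slope in that direction = a·(0.9659) + b·(0.2588) = 0.21738.
Apparent dip = arctan|0.21738| = 12.3° (true dip is 13.8°, so apparent ≤ true as expected).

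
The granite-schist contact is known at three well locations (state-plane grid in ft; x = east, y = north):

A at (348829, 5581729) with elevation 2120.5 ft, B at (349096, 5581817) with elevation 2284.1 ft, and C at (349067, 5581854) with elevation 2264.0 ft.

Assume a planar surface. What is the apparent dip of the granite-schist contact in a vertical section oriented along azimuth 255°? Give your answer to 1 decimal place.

Let the plane be z = a·x + b·y + c.
B−A: 267a + 88b = 163.6;  C−A: 238a + 125b = 143.5.
Solving gives a = 0.62923, b = −0.05006.
Unit vector along 255° is (sin 255°, cos 255°) = (-0.9659, -0.2588).
Slope in that direction = a·(-0.9659) + b·(-0.2588) = −0.59484.
Apparent dip = arctan|0.59484| = 30.7° (true dip is 32.3°, so apparent ≤ true as expected).

30.7°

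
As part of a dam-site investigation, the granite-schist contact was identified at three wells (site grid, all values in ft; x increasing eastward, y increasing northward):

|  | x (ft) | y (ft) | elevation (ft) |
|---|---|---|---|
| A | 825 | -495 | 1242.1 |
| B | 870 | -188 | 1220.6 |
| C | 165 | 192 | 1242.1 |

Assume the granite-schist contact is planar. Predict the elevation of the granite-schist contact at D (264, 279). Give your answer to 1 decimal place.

1230.6 ft

Let the plane be z = a·x + b·y + c.
B−A: 45a + 307b = −21.5;  C−A: −660a + 687b = 0.
Solving gives a = −0.06325, b = −0.06076.
Then c = 1242.1 − a·825 − b·-495 = 1264.20.
At (264, 279): z = −16.7 − 17.0 + 1264.20 = 1230.6 ft.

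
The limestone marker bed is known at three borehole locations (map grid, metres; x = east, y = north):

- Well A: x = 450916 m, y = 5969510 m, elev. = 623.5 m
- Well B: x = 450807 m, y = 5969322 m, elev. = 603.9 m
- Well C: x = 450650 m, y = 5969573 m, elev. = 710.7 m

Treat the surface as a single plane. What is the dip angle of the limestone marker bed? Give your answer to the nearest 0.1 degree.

Let the plane be z = a·x + b·y + c.
Well B−Well A: −109a − 188b = −19.6;  Well C−Well A: −266a + 63b = 87.2.
Solving gives a = −0.26653, b = 0.25879.
Gradient magnitude |∇z| = √(a² + b²) = √(0.07104 + 0.06697) = 0.37149.
True dip = arctan(0.37149) = 20.4°, dipping toward SE (azimuth ≈ 134°).

20.4°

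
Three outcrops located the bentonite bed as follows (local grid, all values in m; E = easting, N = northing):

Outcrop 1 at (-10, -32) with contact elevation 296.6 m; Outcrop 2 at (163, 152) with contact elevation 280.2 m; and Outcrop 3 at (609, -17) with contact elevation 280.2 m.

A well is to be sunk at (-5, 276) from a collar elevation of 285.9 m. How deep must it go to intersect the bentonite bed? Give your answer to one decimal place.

Two edge vectors: Outcrop 1→Outcrop 2 = (173, 184, -16.4), Outcrop 1→Outcrop 3 = (619, 15, -16.4).
Normal n = (Outcrop 1→Outcrop 2) × (Outcrop 1→Outcrop 3) = (-2771.6, -7314.4, -111301).
So ∂z/∂E = −n_x/n_z = −0.02490 and ∂z/∂N = −n_y/n_z = −0.06572.
Intercept c from Outcrop 1: 296.6 − 0.25 − 2.10 = 294.25.
At (-5, 276): z_contact = 0.12 − 18.14 + 294.25 = 276.23 m.
Depth below ground = 285.9 − 276.23 = 9.7 m.

9.7 m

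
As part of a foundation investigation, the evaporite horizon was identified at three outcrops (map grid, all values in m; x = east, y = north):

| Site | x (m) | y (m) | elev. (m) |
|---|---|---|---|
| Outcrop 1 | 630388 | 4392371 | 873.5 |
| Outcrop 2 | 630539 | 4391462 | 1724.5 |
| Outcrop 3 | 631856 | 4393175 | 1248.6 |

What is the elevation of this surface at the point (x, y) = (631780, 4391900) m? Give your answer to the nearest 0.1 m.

2239.6 m

Let the plane be z = a·x + b·y + c.
Outcrop 2−Outcrop 1: 151a − 909b = 851;  Outcrop 3−Outcrop 1: 1468a + 804b = 375.1.
Solving gives a = 0.704189197, b = −0.819216096.
Then c = 873.5 − a·630388 − b·4392371 = 3155262.10.
At (631780, 4391900): z = 444892.7 − 3597915.2 + 3155262.10 = 2239.6 m.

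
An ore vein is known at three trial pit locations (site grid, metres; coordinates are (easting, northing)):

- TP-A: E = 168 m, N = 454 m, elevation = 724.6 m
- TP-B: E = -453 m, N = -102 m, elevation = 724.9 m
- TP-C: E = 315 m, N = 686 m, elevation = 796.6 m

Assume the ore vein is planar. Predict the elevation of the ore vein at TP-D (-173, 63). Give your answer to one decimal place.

663.2 m

Let the plane be z = a·E + b·N + c.
TP-B−TP-A: −621a − 556b = 0.3;  TP-C−TP-A: 147a + 232b = 72.
Solving gives a = −0.64327, b = 0.71794.
Then c = 724.6 − a·168 − b·454 = 506.73.
At (-173, 63): z = 111.3 + 45.2 + 506.73 = 663.2 m.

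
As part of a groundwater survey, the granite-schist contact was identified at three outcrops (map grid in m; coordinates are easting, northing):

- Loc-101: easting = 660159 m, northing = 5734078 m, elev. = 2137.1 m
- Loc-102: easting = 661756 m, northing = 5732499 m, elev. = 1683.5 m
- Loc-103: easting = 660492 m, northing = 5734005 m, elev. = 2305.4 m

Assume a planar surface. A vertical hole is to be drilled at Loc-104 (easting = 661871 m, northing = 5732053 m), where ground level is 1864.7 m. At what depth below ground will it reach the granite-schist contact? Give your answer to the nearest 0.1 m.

Let the plane be z = a·easting + b·northing + c.
Loc-102−Loc-101: 1597a − 1579b = −453.6;  Loc-103−Loc-101: 333a − 73b = 168.3.
Solving gives a = 0.730301838, b = 1.025897426.
Then c = 2137.1 − a·660159 − b·5734078 = −6362554.09.
At (661871, 5732053): z_contact = 483365.61 + 5880498.42 − 6362554.09 = 1309.93 m.
Depth below ground = 1864.7 − 1309.93 = 554.8 m.

554.8 m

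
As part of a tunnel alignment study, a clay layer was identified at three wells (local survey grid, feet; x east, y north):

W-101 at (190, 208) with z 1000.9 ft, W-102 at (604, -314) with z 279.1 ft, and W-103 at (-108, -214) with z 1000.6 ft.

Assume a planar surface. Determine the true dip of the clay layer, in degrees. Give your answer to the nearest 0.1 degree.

48.5°

Let the plane be z = a·x + b·y + c.
W-102−W-101: 414a − 522b = −721.8;  W-103−W-101: −298a − 422b = −0.3.
Solving gives a = −0.92182, b = 0.65166.
Gradient magnitude |∇z| = √(a² + b²) = √(0.84975 + 0.42466) = 1.12890.
True dip = arctan(1.12890) = 48.5°, dipping toward SE (azimuth ≈ 125°).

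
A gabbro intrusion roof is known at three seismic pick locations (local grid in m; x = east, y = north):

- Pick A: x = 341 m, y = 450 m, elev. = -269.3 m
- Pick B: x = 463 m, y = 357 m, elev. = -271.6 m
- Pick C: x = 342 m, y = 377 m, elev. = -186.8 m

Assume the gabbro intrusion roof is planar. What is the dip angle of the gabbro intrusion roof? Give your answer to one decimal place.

Two edge vectors: Pick A→Pick B = (122, -93, -2.3), Pick A→Pick C = (1, -73, 82.5).
Normal n = (Pick A→Pick B) × (Pick A→Pick C) = (-7840.4, -10067.3, -8813).
So ∂z/∂x = −n_x/n_z = −0.88964 and ∂z/∂y = −n_y/n_z = −1.14232.
Gradient magnitude |∇z| = √(a² + b²) = √(0.79146 + 1.30490) = 1.44788.
True dip = arctan(1.44788) = 55.4°, dipping toward NE (azimuth ≈ 038°).

55.4°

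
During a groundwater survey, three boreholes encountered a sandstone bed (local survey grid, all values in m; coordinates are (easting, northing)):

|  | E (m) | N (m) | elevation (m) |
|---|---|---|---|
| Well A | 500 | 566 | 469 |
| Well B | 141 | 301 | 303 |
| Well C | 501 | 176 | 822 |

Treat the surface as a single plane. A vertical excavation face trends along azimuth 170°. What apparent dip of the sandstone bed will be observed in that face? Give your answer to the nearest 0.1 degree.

47.3°

Two edge vectors: Well A→Well B = (-359, -265, -166), Well A→Well C = (1, -390, 353).
Normal n = (Well A→Well B) × (Well A→Well C) = (-158285, 126561, 140275).
So ∂z/∂E = −n_x/n_z = 1.12839 and ∂z/∂N = −n_y/n_z = −0.90223.
Unit vector along 170° is (sin 170°, cos 170°) = (0.1736, -0.9848).
Slope in that direction = a·(0.1736) + b·(-0.9848) = 1.08447.
Apparent dip = arctan|1.08447| = 47.3° (true dip is 55.3°, so apparent ≤ true as expected).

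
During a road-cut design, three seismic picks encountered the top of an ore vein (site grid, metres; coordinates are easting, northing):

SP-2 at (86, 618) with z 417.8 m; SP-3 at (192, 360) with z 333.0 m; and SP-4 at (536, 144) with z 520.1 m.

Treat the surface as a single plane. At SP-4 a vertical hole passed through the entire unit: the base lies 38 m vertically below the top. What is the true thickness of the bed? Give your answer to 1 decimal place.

Let the plane be z = a·easting + b·northing + c.
SP-3−SP-2: 106a − 258b = −84.8;  SP-4−SP-2: 450a − 474b = 102.3.
Solving gives a = 1.01112, b = 0.74411.
|∇z| = √(a²+b²) = 1.25541, so dip δ = arctan(1.25541) = 51.46°.
True thickness = vertical thickness × cos δ = 38 × cos 51.46° = 23.7 m.

23.7 m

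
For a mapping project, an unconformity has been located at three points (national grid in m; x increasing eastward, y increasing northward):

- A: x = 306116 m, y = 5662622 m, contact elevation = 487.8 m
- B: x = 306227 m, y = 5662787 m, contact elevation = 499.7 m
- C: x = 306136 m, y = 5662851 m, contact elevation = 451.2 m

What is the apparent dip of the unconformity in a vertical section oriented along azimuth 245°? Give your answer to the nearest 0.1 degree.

Two edge vectors: A→B = (111, 165, 11.9), A→C = (20, 229, -36.6).
Normal n = (A→B) × (A→C) = (-8764.1, 4300.6, 22119).
So ∂z/∂x = −n_x/n_z = 0.39622 and ∂z/∂y = −n_y/n_z = −0.19443.
Unit vector along 245° is (sin 245°, cos 245°) = (-0.9063, -0.4226).
Slope in that direction = a·(-0.9063) + b·(-0.4226) = −0.27693.
Apparent dip = arctan|0.27693| = 15.5° (true dip is 23.8°, so apparent ≤ true as expected).

15.5°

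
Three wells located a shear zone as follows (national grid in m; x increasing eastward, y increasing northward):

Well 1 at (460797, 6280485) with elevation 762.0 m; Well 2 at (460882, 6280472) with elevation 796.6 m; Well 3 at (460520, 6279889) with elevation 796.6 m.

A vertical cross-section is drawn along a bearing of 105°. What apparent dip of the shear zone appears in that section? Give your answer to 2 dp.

22.73°

Two edge vectors: Well 1→Well 2 = (85, -13, 34.6), Well 1→Well 3 = (-277, -596, 34.6).
Normal n = (Well 1→Well 2) × (Well 1→Well 3) = (20171.8, -12525.2, -54261).
So ∂z/∂x = −n_x/n_z = 0.37176 and ∂z/∂y = −n_y/n_z = −0.23083.
Unit vector along 105° is (sin 105°, cos 105°) = (0.9659, -0.2588).
Slope in that direction = a·(0.9659) + b·(-0.2588) = 0.41883.
Apparent dip = arctan|0.41883| = 22.73° (true dip is 23.6°, so apparent ≤ true as expected).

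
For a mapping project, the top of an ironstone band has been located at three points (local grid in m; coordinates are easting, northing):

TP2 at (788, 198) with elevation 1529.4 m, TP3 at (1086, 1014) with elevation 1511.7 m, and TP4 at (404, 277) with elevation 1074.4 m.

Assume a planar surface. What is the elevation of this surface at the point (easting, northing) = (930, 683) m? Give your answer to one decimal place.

1480.3 m

Let the plane be z = a·easting + b·northing + c.
TP3−TP2: 298a + 816b = −17.7;  TP4−TP2: −384a + 79b = −455.
Solving gives a = 1.097943, b = −0.422656.
Then c = 1529.4 − a·788 − b·198 = 747.91.
At (930, 683): z = 1021.1 − 288.7 + 747.91 = 1480.3 m.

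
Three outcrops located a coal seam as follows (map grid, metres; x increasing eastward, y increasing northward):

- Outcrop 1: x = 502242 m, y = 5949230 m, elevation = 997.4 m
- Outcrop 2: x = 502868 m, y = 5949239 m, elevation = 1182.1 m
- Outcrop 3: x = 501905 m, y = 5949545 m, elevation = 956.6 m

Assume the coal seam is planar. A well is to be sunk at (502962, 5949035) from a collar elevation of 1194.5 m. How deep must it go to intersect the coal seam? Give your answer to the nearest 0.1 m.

Two edge vectors: Outcrop 1→Outcrop 2 = (626, 9, 184.7), Outcrop 1→Outcrop 3 = (-337, 315, -40.8).
Normal n = (Outcrop 1→Outcrop 2) × (Outcrop 1→Outcrop 3) = (-58547.7, -36703.1, 200223).
So ∂z/∂x = −n_x/n_z = 0.292412460 and ∂z/∂y = −n_y/n_z = 0.183311108.
Intercept c from Outcrop 1: 997.4 − 146861.82 − 1090559.94 = −1236424.36.
At (502962, 5949035): z_contact = 147072.36 + 1090524.20 − 1236424.36 = 1172.19 m.
Depth below ground = 1194.5 − 1172.19 = 22.3 m.

22.3 m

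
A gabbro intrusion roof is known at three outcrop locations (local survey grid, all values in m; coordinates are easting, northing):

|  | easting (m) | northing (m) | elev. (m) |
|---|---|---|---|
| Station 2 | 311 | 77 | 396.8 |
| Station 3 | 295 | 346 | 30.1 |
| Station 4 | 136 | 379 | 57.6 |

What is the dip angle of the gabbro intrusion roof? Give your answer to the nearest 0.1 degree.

55.7°

Let the plane be z = a·easting + b·northing + c.
Station 3−Station 2: −16a + 269b = −366.7;  Station 4−Station 2: −175a + 302b = −339.2.
Solving gives a = −0.46158, b = −1.39065.
Gradient magnitude |∇z| = √(a² + b²) = √(0.21306 + 1.93391) = 1.46525.
True dip = arctan(1.46525) = 55.7°, dipping toward NNE (azimuth ≈ 018°).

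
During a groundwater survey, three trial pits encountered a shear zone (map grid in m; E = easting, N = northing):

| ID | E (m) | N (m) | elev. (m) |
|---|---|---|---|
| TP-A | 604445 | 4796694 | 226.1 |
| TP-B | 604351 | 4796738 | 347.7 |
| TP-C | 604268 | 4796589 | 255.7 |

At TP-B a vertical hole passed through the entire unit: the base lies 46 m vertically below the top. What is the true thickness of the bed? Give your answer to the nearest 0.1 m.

Two edge vectors: TP-A→TP-B = (-94, 44, 121.6), TP-A→TP-C = (-177, -105, 29.6).
Normal n = (TP-A→TP-B) × (TP-A→TP-C) = (14070.4, -18740.8, 17658).
So ∂z/∂E = −n_x/n_z = −0.79683 and ∂z/∂N = −n_y/n_z = 1.06132.
|∇z| = √(a²+b²) = 1.32715, so dip δ = arctan(1.32715) = 53.00°.
True thickness = vertical thickness × cos δ = 46 × cos 53.00° = 27.7 m.

27.7 m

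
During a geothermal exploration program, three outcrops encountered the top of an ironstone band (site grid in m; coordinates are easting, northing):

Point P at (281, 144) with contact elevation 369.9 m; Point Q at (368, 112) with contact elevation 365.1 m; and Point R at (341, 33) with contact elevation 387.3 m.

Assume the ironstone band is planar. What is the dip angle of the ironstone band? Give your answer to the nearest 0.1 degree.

15.2°

Let the plane be z = a·easting + b·northing + c.
Point Q−Point P: 87a − 32b = −4.8;  Point R−Point P: 60a − 111b = 17.4.
Solving gives a = −0.14083, b = −0.23288.
Gradient magnitude |∇z| = √(a² + b²) = √(0.01983 + 0.05423) = 0.27215.
True dip = arctan(0.27215) = 15.2°, dipping toward NNE (azimuth ≈ 031°).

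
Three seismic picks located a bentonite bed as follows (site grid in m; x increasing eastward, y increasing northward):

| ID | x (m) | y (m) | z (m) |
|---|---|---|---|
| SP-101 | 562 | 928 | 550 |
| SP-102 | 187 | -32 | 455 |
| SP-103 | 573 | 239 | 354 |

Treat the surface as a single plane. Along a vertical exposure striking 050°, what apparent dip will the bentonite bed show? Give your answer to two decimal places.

9.72°

Two edge vectors: SP-101→SP-102 = (-375, -960, -95), SP-101→SP-103 = (11, -689, -196).
Normal n = (SP-101→SP-102) × (SP-101→SP-103) = (122705, -74545, 268935).
So ∂z/∂x = −n_x/n_z = −0.45626 and ∂z/∂y = −n_y/n_z = 0.27719.
Unit vector along 050° is (sin 50°, cos 50°) = (0.7660, 0.6428).
Slope in that direction = a·(0.7660) + b·(0.6428) = −0.17135.
Apparent dip = arctan|0.17135| = 9.72° (true dip is 28.1°, so apparent ≤ true as expected).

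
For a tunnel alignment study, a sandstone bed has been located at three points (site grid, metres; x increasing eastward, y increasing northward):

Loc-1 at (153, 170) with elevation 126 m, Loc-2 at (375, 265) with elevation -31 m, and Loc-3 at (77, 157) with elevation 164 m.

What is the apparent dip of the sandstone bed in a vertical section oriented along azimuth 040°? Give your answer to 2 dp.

Let the plane be z = a·x + b·y + c.
Loc-2−Loc-1: 222a + 95b = −157;  Loc-3−Loc-1: −76a − 13b = 38.
Solving gives a = −0.36202, b = −0.80665.
Unit vector along 040° is (sin 40°, cos 40°) = (0.6428, 0.7660).
Slope in that direction = a·(0.6428) + b·(0.7660) = −0.85063.
Apparent dip = arctan|0.85063| = 40.39° (true dip is 41.5°, so apparent ≤ true as expected).

40.39°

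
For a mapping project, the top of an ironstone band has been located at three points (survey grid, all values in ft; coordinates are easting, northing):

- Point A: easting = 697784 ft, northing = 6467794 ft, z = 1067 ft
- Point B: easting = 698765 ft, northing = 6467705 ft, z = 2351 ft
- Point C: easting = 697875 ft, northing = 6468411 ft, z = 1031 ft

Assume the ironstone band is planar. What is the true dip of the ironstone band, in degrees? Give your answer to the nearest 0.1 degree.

52.6°

Let the plane be z = a·easting + b·northing + c.
Point B−Point A: 981a − 89b = 1284;  Point C−Point A: 91a + 617b = −36.
Solving gives a = 1.28636, b = −0.24807.
Gradient magnitude |∇z| = √(a² + b²) = √(1.65473 + 0.06154) = 1.31006.
True dip = arctan(1.31006) = 52.6°, dipping toward W (azimuth ≈ 281°).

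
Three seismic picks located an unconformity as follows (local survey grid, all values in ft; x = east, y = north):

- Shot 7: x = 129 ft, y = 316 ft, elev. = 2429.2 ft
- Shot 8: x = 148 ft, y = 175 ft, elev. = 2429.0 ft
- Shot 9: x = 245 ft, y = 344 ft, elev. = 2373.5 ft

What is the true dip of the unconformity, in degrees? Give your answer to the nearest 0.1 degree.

Let the plane be z = a·x + b·y + c.
Shot 8−Shot 7: 19a − 141b = −0.2;  Shot 9−Shot 7: 116a + 28b = −55.7.
Solving gives a = −0.46538, b = −0.06129.
Gradient magnitude |∇z| = √(a² + b²) = √(0.21658 + 0.00376) = 0.46940.
True dip = arctan(0.46940) = 25.1°, dipping toward E (azimuth ≈ 082°).

25.1°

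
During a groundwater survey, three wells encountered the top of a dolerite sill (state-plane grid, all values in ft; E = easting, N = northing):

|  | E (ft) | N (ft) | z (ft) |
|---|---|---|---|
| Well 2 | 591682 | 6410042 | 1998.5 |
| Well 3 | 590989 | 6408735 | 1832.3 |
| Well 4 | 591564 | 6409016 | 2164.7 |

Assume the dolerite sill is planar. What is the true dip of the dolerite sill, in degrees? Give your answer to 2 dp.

Two edge vectors: Well 2→Well 3 = (-693, -1307, -166.2), Well 2→Well 4 = (-118, -1026, 166.2).
Normal n = (Well 2→Well 3) × (Well 2→Well 4) = (-387744.6, 134788.2, 556792).
So ∂z/∂E = −n_x/n_z = 0.69639 and ∂z/∂N = −n_y/n_z = −0.24208.
Gradient magnitude |∇z| = √(a² + b²) = √(0.48496 + 0.05860) = 0.73727.
True dip = arctan(0.73727) = 36.40°, dipping toward WNW (azimuth ≈ 289°).

36.40°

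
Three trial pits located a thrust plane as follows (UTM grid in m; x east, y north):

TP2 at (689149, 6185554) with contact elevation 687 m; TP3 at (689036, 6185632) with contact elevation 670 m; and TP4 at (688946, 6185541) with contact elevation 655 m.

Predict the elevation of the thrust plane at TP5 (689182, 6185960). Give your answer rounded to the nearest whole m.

Let the plane be z = a·x + b·y + c.
TP3−TP2: −113a + 78b = −17;  TP4−TP2: −203a − 13b = −32.
Solving gives a = 0.15702479, b = 0.00953592.
Then c = 687 − a·689149 − b·6185554 = −166511.42.
At (689182, 6185960): z = 108218.7 + 58988.8 − 166511.42 = 696.1 m.

696 m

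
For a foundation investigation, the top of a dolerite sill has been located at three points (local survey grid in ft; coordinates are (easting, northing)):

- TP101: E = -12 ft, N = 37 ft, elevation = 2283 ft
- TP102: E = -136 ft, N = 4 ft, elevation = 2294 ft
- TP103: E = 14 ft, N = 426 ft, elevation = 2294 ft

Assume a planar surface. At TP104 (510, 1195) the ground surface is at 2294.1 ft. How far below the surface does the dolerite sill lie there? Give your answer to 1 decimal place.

21.9 ft

Let the plane be z = a·E + b·N + c.
TP102−TP101: −124a − 33b = 11;  TP103−TP101: 26a + 389b = 11.
Solving gives a = −0.097978, b = 0.034826.
Then c = 2283 − a·-12 − b·37 = 2280.54.
At (510, 1195): z_contact = −49.97 + 41.62 + 2280.54 = 2272.18 ft.
Depth below ground = 2294.1 − 2272.18 = 21.9 ft.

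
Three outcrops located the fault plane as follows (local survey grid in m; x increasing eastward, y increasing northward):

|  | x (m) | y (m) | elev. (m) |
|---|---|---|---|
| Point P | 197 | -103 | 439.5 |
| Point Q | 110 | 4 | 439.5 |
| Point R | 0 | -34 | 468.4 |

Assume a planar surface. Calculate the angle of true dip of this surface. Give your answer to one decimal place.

Two edge vectors: Point P→Point Q = (-87, 107, 0), Point P→Point R = (-197, 69, 28.9).
Normal n = (Point P→Point Q) × (Point P→Point R) = (3092.3, 2514.3, 15076).
So ∂z/∂x = −n_x/n_z = −0.20511 and ∂z/∂y = −n_y/n_z = −0.16678.
Gradient magnitude |∇z| = √(a² + b²) = √(0.04207 + 0.02781) = 0.26436.
True dip = arctan(0.26436) = 14.8°, dipping toward NE (azimuth ≈ 051°).

14.8°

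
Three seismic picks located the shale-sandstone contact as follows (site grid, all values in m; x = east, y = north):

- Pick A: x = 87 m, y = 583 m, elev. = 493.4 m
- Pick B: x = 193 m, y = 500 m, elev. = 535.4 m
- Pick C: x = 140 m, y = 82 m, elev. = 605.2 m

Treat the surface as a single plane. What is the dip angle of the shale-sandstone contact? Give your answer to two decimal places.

17.33°

Two edge vectors: Pick A→Pick B = (106, -83, 42), Pick A→Pick C = (53, -501, 111.8).
Normal n = (Pick A→Pick B) × (Pick A→Pick C) = (11762.6, -9624.8, -48707).
So ∂z/∂x = −n_x/n_z = 0.24150 and ∂z/∂y = −n_y/n_z = −0.19761.
Gradient magnitude |∇z| = √(a² + b²) = √(0.05832 + 0.03905) = 0.31204.
True dip = arctan(0.31204) = 17.33°, dipping toward NW (azimuth ≈ 309°).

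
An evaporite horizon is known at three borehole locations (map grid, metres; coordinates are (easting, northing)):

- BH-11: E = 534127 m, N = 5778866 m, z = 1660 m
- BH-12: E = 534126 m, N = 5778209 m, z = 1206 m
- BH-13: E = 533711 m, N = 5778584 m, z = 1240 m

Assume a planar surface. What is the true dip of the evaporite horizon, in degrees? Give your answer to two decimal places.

41.26°

Let the plane be z = a·E + b·N + c.
BH-12−BH-11: −1a − 657b = −454;  BH-13−BH-11: −416a − 282b = −420.
Solving gives a = 0.54174, b = 0.69020.
Gradient magnitude |∇z| = √(a² + b²) = √(0.29349 + 0.47637) = 0.87741.
True dip = arctan(0.87741) = 41.26°, dipping toward SW (azimuth ≈ 218°).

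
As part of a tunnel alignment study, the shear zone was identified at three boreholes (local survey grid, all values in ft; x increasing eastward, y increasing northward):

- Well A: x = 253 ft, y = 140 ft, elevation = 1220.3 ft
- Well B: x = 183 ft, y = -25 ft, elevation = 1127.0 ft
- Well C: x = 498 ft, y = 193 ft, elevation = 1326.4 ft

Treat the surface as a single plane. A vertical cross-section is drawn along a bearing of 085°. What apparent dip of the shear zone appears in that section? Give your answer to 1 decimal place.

Let the plane be z = a·x + b·y + c.
Well B−Well A: −70a − 165b = −93.3;  Well C−Well A: 245a + 53b = 106.1.
Solving gives a = 0.34214, b = 0.42031.
Unit vector along 085° is (sin 85°, cos 85°) = (0.9962, 0.0872).
Slope in that direction = a·(0.9962) + b·(0.0872) = 0.37747.
Apparent dip = arctan|0.37747| = 20.7° (true dip is 28.5°, so apparent ≤ true as expected).

20.7°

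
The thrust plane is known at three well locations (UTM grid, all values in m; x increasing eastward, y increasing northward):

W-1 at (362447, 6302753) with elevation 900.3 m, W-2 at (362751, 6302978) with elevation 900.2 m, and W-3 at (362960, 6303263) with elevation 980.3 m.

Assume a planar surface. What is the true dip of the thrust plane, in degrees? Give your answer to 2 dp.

Two edge vectors: W-1→W-2 = (304, 225, -0.1), W-1→W-3 = (513, 510, 80).
Normal n = (W-1→W-2) × (W-1→W-3) = (18051, -24371.3, 39615).
So ∂z/∂x = −n_x/n_z = −0.45566 and ∂z/∂y = −n_y/n_z = 0.61520.
Gradient magnitude |∇z| = √(a² + b²) = √(0.20763 + 0.37848) = 0.76557.
True dip = arctan(0.76557) = 37.44°, dipping toward SE (azimuth ≈ 143°).

37.44°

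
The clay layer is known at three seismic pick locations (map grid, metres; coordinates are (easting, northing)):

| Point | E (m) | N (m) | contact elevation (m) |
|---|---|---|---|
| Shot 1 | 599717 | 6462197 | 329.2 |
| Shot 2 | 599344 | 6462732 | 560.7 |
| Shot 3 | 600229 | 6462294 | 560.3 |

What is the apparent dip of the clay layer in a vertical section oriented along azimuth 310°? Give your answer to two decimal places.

9.89°

Two edge vectors: Shot 1→Shot 2 = (-373, 535, 231.5), Shot 1→Shot 3 = (512, 97, 231.1).
Normal n = (Shot 1→Shot 2) × (Shot 1→Shot 3) = (101183, 204728.3, -310101).
So ∂z/∂E = −n_x/n_z = 0.32629 and ∂z/∂N = −n_y/n_z = 0.66020.
Unit vector along 310° is (sin 310°, cos 310°) = (-0.7660, 0.6428).
Slope in that direction = a·(-0.7660) + b·(0.6428) = 0.17441.
Apparent dip = arctan|0.17441| = 9.89° (true dip is 36.4°, so apparent ≤ true as expected).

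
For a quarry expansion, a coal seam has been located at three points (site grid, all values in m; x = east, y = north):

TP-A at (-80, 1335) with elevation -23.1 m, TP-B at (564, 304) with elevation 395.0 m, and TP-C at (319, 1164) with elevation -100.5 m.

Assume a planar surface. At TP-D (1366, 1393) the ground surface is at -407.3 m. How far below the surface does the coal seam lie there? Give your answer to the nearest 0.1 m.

383.7 m

Two edge vectors: TP-A→TP-B = (644, -1031, 418.1), TP-A→TP-C = (399, -171, -77.4).
Normal n = (TP-A→TP-B) × (TP-A→TP-C) = (151294.5, 216667.5, 301245).
So ∂z/∂x = −n_x/n_z = −0.502231 and ∂z/∂y = −n_y/n_z = −0.719240.
Intercept c from TP-A: -23.1 − 40.18 + 960.19 = 896.91.
At (1366, 1393): z_contact = −686.05 − 1001.90 + 896.91 = -791.04 m.
Depth below ground = -407.3 − (-791.04) = 383.7 m.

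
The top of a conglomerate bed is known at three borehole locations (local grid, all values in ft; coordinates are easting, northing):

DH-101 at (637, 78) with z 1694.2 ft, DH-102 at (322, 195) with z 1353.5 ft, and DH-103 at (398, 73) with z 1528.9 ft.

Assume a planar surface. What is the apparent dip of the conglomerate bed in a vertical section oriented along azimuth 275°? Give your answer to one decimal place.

Two edge vectors: DH-101→DH-102 = (-315, 117, -340.7), DH-101→DH-103 = (-239, -5, -165.3).
Normal n = (DH-101→DH-102) × (DH-101→DH-103) = (-21043.6, 29357.8, 29538).
So ∂z/∂easting = −n_x/n_z = 0.71242 and ∂z/∂northing = −n_y/n_z = −0.99390.
Unit vector along 275° is (sin 275°, cos 275°) = (-0.9962, 0.0872).
Slope in that direction = a·(-0.9962) + b·(0.0872) = −0.79634.
Apparent dip = arctan|0.79634| = 38.5° (true dip is 50.7°, so apparent ≤ true as expected).

38.5°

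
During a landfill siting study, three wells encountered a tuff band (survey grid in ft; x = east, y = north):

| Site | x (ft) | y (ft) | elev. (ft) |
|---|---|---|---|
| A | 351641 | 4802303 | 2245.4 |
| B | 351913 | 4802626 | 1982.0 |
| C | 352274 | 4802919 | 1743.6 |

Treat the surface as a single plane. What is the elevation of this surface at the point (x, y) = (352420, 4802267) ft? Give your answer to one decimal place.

Two edge vectors: A→B = (272, 323, -263.4), A→C = (633, 616, -501.8).
Normal n = (A→B) × (A→C) = (173, -30242.6, -36907).
So ∂z/∂x = −n_x/n_z = 0.004687458 and ∂z/∂y = −n_y/n_z = −0.819427209.
Intercept c from A: 2245.4 − 1648.30 + 3935137.74 = 3935734.84.
At (352420, 4802267): z = 1652.0 − 3935108.2 + 3935734.84 = 2278.6 ft.

2278.6 ft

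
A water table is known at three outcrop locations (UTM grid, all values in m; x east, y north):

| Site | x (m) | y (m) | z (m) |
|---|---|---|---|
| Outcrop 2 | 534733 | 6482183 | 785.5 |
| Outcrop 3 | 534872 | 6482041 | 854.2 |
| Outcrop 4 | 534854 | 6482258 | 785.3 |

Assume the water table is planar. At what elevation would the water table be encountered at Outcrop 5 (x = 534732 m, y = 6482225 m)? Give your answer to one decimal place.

772.6 m

Let the plane be z = a·x + b·y + c.
Outcrop 3−Outcrop 2: 139a − 142b = 68.7;  Outcrop 4−Outcrop 2: 121a + 75b = −0.2.
Solving gives a = 0.185608722, b = −0.302115406.
Then c = 785.5 − a·534733 − b·6482183 = 1859901.74.
At (534732, 6482225): z = 99250.9 − 1958380.0 + 1859901.74 = 772.6 m.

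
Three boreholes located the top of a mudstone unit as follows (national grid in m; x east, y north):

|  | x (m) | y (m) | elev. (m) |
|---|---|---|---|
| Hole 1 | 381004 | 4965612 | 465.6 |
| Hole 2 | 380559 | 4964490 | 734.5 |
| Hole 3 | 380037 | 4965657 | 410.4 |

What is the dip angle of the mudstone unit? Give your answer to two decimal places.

Let the plane be z = a·x + b·y + c.
Hole 2−Hole 1: −445a − 1122b = 268.9;  Hole 3−Hole 1: −967a + 45b = −55.2.
Solving gives a = 0.04510, b = −0.25755.
Gradient magnitude |∇z| = √(a² + b²) = √(0.00203 + 0.06633) = 0.26147.
True dip = arctan(0.26147) = 14.65°, dipping toward N (azimuth ≈ 350°).

14.65°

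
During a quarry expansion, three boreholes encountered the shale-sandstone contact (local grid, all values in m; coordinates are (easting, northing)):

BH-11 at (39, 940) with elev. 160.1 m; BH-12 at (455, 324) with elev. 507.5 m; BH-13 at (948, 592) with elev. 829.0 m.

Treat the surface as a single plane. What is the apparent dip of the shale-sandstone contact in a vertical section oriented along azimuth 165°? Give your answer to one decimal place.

15.0°

Two edge vectors: BH-11→BH-12 = (416, -616, 347.4), BH-11→BH-13 = (909, -348, 668.9).
Normal n = (BH-11→BH-12) × (BH-11→BH-13) = (-291147.2, 37524.2, 415176).
So ∂z/∂E = −n_x/n_z = 0.70126 and ∂z/∂N = −n_y/n_z = −0.09038.
Unit vector along 165° is (sin 165°, cos 165°) = (0.2588, -0.9659).
Slope in that direction = a·(0.2588) + b·(-0.9659) = 0.26880.
Apparent dip = arctan|0.26880| = 15.0° (true dip is 35.3°, so apparent ≤ true as expected).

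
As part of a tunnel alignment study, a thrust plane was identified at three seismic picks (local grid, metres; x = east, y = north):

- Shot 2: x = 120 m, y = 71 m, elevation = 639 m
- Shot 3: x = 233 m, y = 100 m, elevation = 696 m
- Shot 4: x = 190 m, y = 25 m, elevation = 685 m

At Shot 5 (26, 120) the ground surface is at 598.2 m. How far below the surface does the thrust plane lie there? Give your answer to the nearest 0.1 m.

Let the plane be z = a·x + b·y + c.
Shot 3−Shot 2: 113a + 29b = 57;  Shot 4−Shot 2: 70a − 46b = 46.
Solving gives a = 0.54732, b = −0.16713.
Then c = 639 − a·120 − b·71 = 585.19.
At (26, 120): z_contact = 14.23 − 20.06 + 585.19 = 579.36 m.
Depth below ground = 598.2 − 579.36 = 18.8 m.

18.8 m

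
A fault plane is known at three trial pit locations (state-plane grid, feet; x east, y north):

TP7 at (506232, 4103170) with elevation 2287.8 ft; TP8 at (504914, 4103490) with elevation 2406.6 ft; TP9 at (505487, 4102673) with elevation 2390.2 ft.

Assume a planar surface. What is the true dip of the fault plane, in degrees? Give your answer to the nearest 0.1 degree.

Let the plane be z = a·x + b·y + c.
TP8−TP7: −1318a + 320b = 118.8;  TP9−TP7: −745a − 497b = 102.4.
Solving gives a = −0.10276, b = −0.05200.
Gradient magnitude |∇z| = √(a² + b²) = √(0.01056 + 0.00270) = 0.11517.
True dip = arctan(0.11517) = 6.6°, dipping toward ENE (azimuth ≈ 063°).

6.6°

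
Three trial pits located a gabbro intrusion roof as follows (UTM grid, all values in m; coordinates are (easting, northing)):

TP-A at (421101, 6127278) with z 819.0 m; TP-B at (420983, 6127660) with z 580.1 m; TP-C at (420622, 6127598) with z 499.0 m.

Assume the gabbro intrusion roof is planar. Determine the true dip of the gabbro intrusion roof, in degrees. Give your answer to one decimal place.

Two edge vectors: TP-A→TP-B = (-118, 382, -238.9), TP-A→TP-C = (-479, 320, -320).
Normal n = (TP-A→TP-B) × (TP-A→TP-C) = (-45792, 76673.1, 145218).
So ∂z/∂E = −n_x/n_z = 0.31533 and ∂z/∂N = −n_y/n_z = −0.52799.
Gradient magnitude |∇z| = √(a² + b²) = √(0.09943 + 0.27877) = 0.61498.
True dip = arctan(0.61498) = 31.6°, dipping toward NNW (azimuth ≈ 329°).

31.6°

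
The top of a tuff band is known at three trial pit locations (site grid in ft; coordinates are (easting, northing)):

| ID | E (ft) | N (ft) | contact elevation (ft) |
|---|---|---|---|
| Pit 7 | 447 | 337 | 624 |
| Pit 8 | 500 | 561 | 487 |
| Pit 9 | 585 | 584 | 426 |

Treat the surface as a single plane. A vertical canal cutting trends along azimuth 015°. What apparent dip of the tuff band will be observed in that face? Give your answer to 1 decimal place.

31.3°

Two edge vectors: Pit 7→Pit 8 = (53, 224, -137), Pit 7→Pit 9 = (138, 247, -198).
Normal n = (Pit 7→Pit 8) × (Pit 7→Pit 9) = (-10513, -8412, -17821).
So ∂z/∂E = −n_x/n_z = −0.58992 and ∂z/∂N = −n_y/n_z = −0.47203.
Unit vector along 015° is (sin 15°, cos 15°) = (0.2588, 0.9659).
Slope in that direction = a·(0.2588) + b·(0.9659) = −0.60863.
Apparent dip = arctan|0.60863| = 31.3° (true dip is 37.1°, so apparent ≤ true as expected).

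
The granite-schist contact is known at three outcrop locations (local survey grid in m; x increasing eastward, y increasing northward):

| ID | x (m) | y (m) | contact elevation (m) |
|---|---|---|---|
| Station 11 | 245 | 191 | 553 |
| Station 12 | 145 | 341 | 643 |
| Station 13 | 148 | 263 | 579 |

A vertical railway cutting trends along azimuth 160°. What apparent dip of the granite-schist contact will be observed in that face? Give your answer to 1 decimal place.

Let the plane be z = a·x + b·y + c.
Station 12−Station 11: −100a + 150b = 90;  Station 13−Station 11: −97a + 72b = 26.
Solving gives a = 0.35102, b = 0.83401.
Unit vector along 160° is (sin 160°, cos 160°) = (0.3420, -0.9397).
Slope in that direction = a·(0.3420) + b·(-0.9397) = −0.66366.
Apparent dip = arctan|0.66366| = 33.6° (true dip is 42.1°, so apparent ≤ true as expected).

33.6°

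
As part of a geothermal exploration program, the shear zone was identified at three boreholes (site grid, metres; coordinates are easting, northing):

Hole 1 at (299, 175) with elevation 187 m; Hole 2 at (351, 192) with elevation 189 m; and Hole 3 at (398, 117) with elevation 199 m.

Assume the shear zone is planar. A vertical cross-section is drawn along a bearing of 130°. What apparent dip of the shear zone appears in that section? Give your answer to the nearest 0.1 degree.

6.3°

Two edge vectors: Hole 1→Hole 2 = (52, 17, 2), Hole 1→Hole 3 = (99, -58, 12).
Normal n = (Hole 1→Hole 2) × (Hole 1→Hole 3) = (320, -426, -4699).
So ∂z/∂easting = −n_x/n_z = 0.06810 and ∂z/∂northing = −n_y/n_z = −0.09066.
Unit vector along 130° is (sin 130°, cos 130°) = (0.7660, -0.6428).
Slope in that direction = a·(0.7660) + b·(-0.6428) = 0.11044.
Apparent dip = arctan|0.11044| = 6.3° (true dip is 6.5°, so apparent ≤ true as expected).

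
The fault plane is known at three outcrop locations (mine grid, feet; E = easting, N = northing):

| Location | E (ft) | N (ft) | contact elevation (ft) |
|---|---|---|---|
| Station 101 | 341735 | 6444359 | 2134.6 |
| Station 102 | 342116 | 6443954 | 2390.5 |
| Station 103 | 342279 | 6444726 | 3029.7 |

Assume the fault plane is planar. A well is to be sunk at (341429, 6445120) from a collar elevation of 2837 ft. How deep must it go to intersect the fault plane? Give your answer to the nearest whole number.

Let the plane be z = a·E + b·N + c.
Station 102−Station 101: 381a − 405b = 255.9;  Station 103−Station 101: 544a + 367b = 895.1.
Solving gives a = 1.26734583, b = 0.56039201.
Then c = 2134.6 − a·341735 − b·6444359 = −4042329.10.
At (341429, 6445120): z_contact = 432708.6 + 3611793.7 − 4042329.10 = 2173.3 ft.
Depth below ground = 2837 − 2173.3 = 664 ft.

664 ft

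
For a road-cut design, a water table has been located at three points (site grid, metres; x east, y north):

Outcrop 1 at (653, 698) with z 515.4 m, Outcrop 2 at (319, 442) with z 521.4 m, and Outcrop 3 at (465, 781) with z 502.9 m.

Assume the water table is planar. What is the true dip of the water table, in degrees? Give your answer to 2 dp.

4.49°

Two edge vectors: Outcrop 1→Outcrop 2 = (-334, -256, 6), Outcrop 1→Outcrop 3 = (-188, 83, -12.5).
Normal n = (Outcrop 1→Outcrop 2) × (Outcrop 1→Outcrop 3) = (2702, -5303, -75850).
So ∂z/∂x = −n_x/n_z = 0.03562 and ∂z/∂y = −n_y/n_z = −0.06991.
Gradient magnitude |∇z| = √(a² + b²) = √(0.00127 + 0.00489) = 0.07847.
True dip = arctan(0.07847) = 4.49°, dipping toward NNW (azimuth ≈ 333°).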